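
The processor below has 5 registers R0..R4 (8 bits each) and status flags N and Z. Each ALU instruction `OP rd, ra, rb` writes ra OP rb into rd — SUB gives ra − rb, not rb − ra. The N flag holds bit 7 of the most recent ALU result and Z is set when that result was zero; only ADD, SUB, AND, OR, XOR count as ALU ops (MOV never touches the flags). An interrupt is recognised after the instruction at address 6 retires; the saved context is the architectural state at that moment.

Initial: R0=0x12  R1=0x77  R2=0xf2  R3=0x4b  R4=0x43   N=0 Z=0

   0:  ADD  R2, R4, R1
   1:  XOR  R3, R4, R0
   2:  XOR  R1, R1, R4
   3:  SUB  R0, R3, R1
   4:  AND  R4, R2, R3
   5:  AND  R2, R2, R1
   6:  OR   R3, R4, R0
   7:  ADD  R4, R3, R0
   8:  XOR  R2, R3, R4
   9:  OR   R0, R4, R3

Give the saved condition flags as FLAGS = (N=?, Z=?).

FLAGS = (N=0, Z=0)

after  0: R0=0x12 R1=0x77 R2=0xba R3=0x4b R4=0x43  N=1 Z=0
after  1: R0=0x12 R1=0x77 R2=0xba R3=0x51 R4=0x43  N=0 Z=0
after  2: R0=0x12 R1=0x34 R2=0xba R3=0x51 R4=0x43  N=0 Z=0
after  3: R0=0x1d R1=0x34 R2=0xba R3=0x51 R4=0x43  N=0 Z=0
after  4: R0=0x1d R1=0x34 R2=0xba R3=0x51 R4=0x10  N=0 Z=0
after  5: R0=0x1d R1=0x34 R2=0x30 R3=0x51 R4=0x10  N=0 Z=0
after  6: R0=0x1d R1=0x34 R2=0x30 R3=0x1d R4=0x10  N=0 Z=0
-- IRQ taken; context saved, return-PC = 7 --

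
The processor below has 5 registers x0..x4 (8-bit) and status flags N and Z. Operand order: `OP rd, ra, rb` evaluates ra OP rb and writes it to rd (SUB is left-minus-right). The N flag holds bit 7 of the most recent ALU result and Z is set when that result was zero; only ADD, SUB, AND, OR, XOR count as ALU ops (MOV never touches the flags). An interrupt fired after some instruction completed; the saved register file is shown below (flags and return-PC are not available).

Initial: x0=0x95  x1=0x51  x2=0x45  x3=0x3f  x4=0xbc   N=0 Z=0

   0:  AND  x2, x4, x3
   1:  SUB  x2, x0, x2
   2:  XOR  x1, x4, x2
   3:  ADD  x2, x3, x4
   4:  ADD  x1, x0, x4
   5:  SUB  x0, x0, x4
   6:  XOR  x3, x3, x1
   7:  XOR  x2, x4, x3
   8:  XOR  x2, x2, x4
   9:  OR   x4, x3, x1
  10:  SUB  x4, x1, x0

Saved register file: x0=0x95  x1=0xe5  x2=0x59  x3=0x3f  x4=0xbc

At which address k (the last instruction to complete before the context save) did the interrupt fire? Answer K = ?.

K = 2

after  0: x0=0x95 x1=0x51 x2=0x3c x3=0x3f x4=0xbc  N=0 Z=0
after  1: x0=0x95 x1=0x51 x2=0x59 x3=0x3f x4=0xbc  N=0 Z=0
after  2: x0=0x95 x1=0xe5 x2=0x59 x3=0x3f x4=0xbc  N=1 Z=0
-- IRQ taken; context saved, return-PC = 3 --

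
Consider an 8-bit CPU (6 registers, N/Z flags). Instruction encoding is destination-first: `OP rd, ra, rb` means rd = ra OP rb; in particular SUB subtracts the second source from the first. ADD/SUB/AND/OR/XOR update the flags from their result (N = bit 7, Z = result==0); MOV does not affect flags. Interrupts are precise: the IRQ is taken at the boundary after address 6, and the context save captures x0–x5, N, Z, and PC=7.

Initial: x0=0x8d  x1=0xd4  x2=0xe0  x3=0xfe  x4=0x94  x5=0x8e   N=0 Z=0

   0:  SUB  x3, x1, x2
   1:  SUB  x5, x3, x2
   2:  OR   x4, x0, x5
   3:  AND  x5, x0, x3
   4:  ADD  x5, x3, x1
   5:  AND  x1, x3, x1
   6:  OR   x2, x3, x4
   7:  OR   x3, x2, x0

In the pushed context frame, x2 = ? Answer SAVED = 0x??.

SAVED = 0xfd

after  0: x0=0x8d x1=0xd4 x2=0xe0 x3=0xf4 x4=0x94 x5=0x8e  N=1 Z=0
after  1: x0=0x8d x1=0xd4 x2=0xe0 x3=0xf4 x4=0x94 x5=0x14  N=0 Z=0
after  2: x0=0x8d x1=0xd4 x2=0xe0 x3=0xf4 x4=0x9d x5=0x14  N=1 Z=0
after  3: x0=0x8d x1=0xd4 x2=0xe0 x3=0xf4 x4=0x9d x5=0x84  N=1 Z=0
after  4: x0=0x8d x1=0xd4 x2=0xe0 x3=0xf4 x4=0x9d x5=0xc8  N=1 Z=0
after  5: x0=0x8d x1=0xd4 x2=0xe0 x3=0xf4 x4=0x9d x5=0xc8  N=1 Z=0
after  6: x0=0x8d x1=0xd4 x2=0xfd x3=0xf4 x4=0x9d x5=0xc8  N=1 Z=0
-- IRQ taken; context saved, return-PC = 7 --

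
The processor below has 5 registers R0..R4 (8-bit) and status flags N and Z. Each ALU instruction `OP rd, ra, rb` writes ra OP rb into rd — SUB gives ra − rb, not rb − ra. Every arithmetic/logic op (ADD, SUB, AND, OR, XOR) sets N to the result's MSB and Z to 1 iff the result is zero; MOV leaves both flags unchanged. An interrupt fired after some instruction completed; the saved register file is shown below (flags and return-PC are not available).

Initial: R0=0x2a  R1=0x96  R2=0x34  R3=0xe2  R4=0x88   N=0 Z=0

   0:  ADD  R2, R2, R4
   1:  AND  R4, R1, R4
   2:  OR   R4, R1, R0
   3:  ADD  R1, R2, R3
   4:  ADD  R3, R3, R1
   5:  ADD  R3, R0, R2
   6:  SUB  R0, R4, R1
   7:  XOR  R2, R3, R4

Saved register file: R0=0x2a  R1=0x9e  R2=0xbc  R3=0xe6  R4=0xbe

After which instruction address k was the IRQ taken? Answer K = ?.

K = 5

after  0: R0=0x2a R1=0x96 R2=0xbc R3=0xe2 R4=0x88  N=1 Z=0
after  1: R0=0x2a R1=0x96 R2=0xbc R3=0xe2 R4=0x80  N=1 Z=0
after  2: R0=0x2a R1=0x96 R2=0xbc R3=0xe2 R4=0xbe  N=1 Z=0
after  3: R0=0x2a R1=0x9e R2=0xbc R3=0xe2 R4=0xbe  N=1 Z=0
after  4: R0=0x2a R1=0x9e R2=0xbc R3=0x80 R4=0xbe  N=1 Z=0
after  5: R0=0x2a R1=0x9e R2=0xbc R3=0xe6 R4=0xbe  N=1 Z=0
-- IRQ taken; context saved, return-PC = 6 --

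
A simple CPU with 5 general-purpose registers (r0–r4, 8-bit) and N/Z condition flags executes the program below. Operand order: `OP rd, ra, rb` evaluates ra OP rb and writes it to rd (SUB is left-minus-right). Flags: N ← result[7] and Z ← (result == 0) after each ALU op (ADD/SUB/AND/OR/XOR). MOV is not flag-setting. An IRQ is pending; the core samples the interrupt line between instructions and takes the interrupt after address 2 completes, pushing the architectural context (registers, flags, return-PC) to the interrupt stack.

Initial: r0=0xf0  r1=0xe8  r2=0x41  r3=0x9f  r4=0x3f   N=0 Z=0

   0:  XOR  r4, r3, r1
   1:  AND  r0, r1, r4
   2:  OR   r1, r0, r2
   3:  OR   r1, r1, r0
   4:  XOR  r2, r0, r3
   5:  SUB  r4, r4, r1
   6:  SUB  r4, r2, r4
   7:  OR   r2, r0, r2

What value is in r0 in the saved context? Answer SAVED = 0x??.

after  0: r0=0xf0 r1=0xe8 r2=0x41 r3=0x9f r4=0x77  N=0 Z=0
after  1: r0=0x60 r1=0xe8 r2=0x41 r3=0x9f r4=0x77  N=0 Z=0
after  2: r0=0x60 r1=0x61 r2=0x41 r3=0x9f r4=0x77  N=0 Z=0
-- IRQ taken; context saved, return-PC = 3 --

SAVED = 0x60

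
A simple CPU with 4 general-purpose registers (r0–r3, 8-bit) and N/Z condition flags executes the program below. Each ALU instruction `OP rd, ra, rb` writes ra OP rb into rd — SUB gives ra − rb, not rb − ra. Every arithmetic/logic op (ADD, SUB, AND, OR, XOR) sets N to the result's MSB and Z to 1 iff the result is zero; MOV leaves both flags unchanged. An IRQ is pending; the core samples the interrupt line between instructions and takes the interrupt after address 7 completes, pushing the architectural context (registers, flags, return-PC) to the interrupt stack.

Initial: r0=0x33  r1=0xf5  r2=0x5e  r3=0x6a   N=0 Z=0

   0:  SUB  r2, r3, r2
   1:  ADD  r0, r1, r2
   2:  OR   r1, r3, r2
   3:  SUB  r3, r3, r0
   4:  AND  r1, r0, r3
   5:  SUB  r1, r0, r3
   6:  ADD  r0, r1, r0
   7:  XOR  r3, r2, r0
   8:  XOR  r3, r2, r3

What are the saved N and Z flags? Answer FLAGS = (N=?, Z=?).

FLAGS = (N=1, Z=0)

after  0: r0=0x33 r1=0xf5 r2=0x0c r3=0x6a  N=0 Z=0
after  1: r0=0x01 r1=0xf5 r2=0x0c r3=0x6a  N=0 Z=0
after  2: r0=0x01 r1=0x6e r2=0x0c r3=0x6a  N=0 Z=0
after  3: r0=0x01 r1=0x6e r2=0x0c r3=0x69  N=0 Z=0
after  4: r0=0x01 r1=0x01 r2=0x0c r3=0x69  N=0 Z=0
after  5: r0=0x01 r1=0x98 r2=0x0c r3=0x69  N=1 Z=0
after  6: r0=0x99 r1=0x98 r2=0x0c r3=0x69  N=1 Z=0
after  7: r0=0x99 r1=0x98 r2=0x0c r3=0x95  N=1 Z=0
-- IRQ taken; context saved, return-PC = 8 --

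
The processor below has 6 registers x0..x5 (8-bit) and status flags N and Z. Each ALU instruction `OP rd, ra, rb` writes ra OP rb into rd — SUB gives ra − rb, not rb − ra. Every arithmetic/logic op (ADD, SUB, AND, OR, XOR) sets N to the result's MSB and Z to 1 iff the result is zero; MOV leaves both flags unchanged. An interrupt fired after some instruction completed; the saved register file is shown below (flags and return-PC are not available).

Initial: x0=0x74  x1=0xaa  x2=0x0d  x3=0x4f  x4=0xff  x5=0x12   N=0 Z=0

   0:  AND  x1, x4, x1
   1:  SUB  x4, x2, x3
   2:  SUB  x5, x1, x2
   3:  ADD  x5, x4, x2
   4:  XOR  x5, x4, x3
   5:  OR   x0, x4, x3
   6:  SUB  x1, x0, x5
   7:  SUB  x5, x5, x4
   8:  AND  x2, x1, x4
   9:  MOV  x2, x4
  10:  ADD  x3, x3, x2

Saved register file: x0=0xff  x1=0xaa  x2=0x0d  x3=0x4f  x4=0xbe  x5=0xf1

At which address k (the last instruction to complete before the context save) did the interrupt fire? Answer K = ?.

K = 5

after  0: x0=0x74 x1=0xaa x2=0x0d x3=0x4f x4=0xff x5=0x12  N=1 Z=0
after  1: x0=0x74 x1=0xaa x2=0x0d x3=0x4f x4=0xbe x5=0x12  N=1 Z=0
after  2: x0=0x74 x1=0xaa x2=0x0d x3=0x4f x4=0xbe x5=0x9d  N=1 Z=0
after  3: x0=0x74 x1=0xaa x2=0x0d x3=0x4f x4=0xbe x5=0xcb  N=1 Z=0
after  4: x0=0x74 x1=0xaa x2=0x0d x3=0x4f x4=0xbe x5=0xf1  N=1 Z=0
after  5: x0=0xff x1=0xaa x2=0x0d x3=0x4f x4=0xbe x5=0xf1  N=1 Z=0
-- IRQ taken; context saved, return-PC = 6 --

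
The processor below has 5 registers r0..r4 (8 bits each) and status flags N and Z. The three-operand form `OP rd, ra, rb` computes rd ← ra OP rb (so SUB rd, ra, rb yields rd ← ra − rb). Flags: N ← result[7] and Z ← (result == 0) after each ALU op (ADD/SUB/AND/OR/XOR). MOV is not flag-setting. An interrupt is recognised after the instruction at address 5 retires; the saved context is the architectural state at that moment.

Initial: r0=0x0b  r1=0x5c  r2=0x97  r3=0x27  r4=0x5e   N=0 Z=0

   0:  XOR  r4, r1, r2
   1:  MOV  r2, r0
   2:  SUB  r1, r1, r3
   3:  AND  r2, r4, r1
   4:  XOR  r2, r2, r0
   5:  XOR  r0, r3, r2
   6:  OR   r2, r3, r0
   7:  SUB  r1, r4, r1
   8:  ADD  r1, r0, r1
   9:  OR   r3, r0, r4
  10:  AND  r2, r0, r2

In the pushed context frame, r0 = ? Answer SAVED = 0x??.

after  0: r0=0x0b r1=0x5c r2=0x97 r3=0x27 r4=0xcb  N=1 Z=0
after  1: r0=0x0b r1=0x5c r2=0x0b r3=0x27 r4=0xcb  N=1 Z=0
after  2: r0=0x0b r1=0x35 r2=0x0b r3=0x27 r4=0xcb  N=0 Z=0
after  3: r0=0x0b r1=0x35 r2=0x01 r3=0x27 r4=0xcb  N=0 Z=0
after  4: r0=0x0b r1=0x35 r2=0x0a r3=0x27 r4=0xcb  N=0 Z=0
after  5: r0=0x2d r1=0x35 r2=0x0a r3=0x27 r4=0xcb  N=0 Z=0
-- IRQ taken; context saved, return-PC = 6 --

SAVED = 0x2d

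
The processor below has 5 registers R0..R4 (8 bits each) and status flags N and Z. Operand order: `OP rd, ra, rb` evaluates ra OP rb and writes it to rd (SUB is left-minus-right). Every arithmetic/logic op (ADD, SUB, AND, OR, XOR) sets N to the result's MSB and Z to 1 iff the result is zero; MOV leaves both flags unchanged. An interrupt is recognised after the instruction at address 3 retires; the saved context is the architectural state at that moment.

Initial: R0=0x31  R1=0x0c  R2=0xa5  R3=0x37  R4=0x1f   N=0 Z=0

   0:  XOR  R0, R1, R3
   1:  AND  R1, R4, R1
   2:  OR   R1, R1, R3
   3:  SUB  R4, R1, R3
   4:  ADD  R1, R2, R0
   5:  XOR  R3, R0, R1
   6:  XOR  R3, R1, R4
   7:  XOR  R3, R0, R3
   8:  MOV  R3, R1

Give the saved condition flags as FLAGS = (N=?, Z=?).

FLAGS = (N=0, Z=0)

after  0: R0=0x3b R1=0x0c R2=0xa5 R3=0x37 R4=0x1f  N=0 Z=0
after  1: R0=0x3b R1=0x0c R2=0xa5 R3=0x37 R4=0x1f  N=0 Z=0
after  2: R0=0x3b R1=0x3f R2=0xa5 R3=0x37 R4=0x1f  N=0 Z=0
after  3: R0=0x3b R1=0x3f R2=0xa5 R3=0x37 R4=0x08  N=0 Z=0
-- IRQ taken; context saved, return-PC = 4 --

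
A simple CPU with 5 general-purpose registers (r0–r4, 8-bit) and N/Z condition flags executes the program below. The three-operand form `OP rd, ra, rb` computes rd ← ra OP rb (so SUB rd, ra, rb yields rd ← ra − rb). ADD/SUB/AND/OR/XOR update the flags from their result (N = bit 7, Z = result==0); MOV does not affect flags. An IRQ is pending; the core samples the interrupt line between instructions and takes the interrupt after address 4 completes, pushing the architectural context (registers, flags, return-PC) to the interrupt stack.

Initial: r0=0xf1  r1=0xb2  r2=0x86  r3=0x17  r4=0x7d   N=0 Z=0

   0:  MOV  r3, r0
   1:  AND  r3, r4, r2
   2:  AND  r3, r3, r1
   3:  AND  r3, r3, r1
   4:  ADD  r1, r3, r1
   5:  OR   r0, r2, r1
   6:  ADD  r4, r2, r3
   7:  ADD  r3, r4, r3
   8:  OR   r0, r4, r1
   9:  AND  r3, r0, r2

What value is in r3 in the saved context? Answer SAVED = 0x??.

after  0: r0=0xf1 r1=0xb2 r2=0x86 r3=0xf1 r4=0x7d  N=0 Z=0
after  1: r0=0xf1 r1=0xb2 r2=0x86 r3=0x04 r4=0x7d  N=0 Z=0
after  2: r0=0xf1 r1=0xb2 r2=0x86 r3=0x00 r4=0x7d  N=0 Z=1
after  3: r0=0xf1 r1=0xb2 r2=0x86 r3=0x00 r4=0x7d  N=0 Z=1
after  4: r0=0xf1 r1=0xb2 r2=0x86 r3=0x00 r4=0x7d  N=1 Z=0
-- IRQ taken; context saved, return-PC = 5 --

SAVED = 0x00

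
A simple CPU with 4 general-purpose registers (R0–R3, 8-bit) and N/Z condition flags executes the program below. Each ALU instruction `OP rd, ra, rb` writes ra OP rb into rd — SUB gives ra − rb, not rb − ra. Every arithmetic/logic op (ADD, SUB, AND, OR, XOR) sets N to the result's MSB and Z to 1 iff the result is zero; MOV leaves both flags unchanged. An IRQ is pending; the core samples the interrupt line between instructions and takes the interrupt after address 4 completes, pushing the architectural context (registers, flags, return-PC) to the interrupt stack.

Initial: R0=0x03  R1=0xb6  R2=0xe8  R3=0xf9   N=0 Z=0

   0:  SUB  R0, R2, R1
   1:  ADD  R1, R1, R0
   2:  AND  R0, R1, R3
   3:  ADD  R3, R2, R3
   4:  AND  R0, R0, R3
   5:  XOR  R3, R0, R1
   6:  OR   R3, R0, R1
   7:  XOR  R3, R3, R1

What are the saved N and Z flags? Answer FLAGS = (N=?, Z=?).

FLAGS = (N=1, Z=0)

after  0: R0=0x32 R1=0xb6 R2=0xe8 R3=0xf9  N=0 Z=0
after  1: R0=0x32 R1=0xe8 R2=0xe8 R3=0xf9  N=1 Z=0
after  2: R0=0xe8 R1=0xe8 R2=0xe8 R3=0xf9  N=1 Z=0
after  3: R0=0xe8 R1=0xe8 R2=0xe8 R3=0xe1  N=1 Z=0
after  4: R0=0xe0 R1=0xe8 R2=0xe8 R3=0xe1  N=1 Z=0
-- IRQ taken; context saved, return-PC = 5 --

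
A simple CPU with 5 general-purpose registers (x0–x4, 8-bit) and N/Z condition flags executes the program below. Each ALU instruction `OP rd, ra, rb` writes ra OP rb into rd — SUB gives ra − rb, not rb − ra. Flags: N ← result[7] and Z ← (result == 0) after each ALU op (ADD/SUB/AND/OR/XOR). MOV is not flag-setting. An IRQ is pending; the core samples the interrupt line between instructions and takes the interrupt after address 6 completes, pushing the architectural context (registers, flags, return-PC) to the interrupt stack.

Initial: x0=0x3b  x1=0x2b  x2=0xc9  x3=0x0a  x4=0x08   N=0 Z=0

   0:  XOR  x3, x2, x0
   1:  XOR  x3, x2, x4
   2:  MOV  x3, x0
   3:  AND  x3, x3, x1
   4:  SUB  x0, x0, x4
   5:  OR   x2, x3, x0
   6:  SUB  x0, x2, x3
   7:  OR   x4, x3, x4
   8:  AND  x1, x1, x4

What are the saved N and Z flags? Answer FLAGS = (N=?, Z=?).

FLAGS = (N=0, Z=0)

after  0: x0=0x3b x1=0x2b x2=0xc9 x3=0xf2 x4=0x08  N=1 Z=0
after  1: x0=0x3b x1=0x2b x2=0xc9 x3=0xc1 x4=0x08  N=1 Z=0
after  2: x0=0x3b x1=0x2b x2=0xc9 x3=0x3b x4=0x08  N=1 Z=0
after  3: x0=0x3b x1=0x2b x2=0xc9 x3=0x2b x4=0x08  N=0 Z=0
after  4: x0=0x33 x1=0x2b x2=0xc9 x3=0x2b x4=0x08  N=0 Z=0
after  5: x0=0x33 x1=0x2b x2=0x3b x3=0x2b x4=0x08  N=0 Z=0
after  6: x0=0x10 x1=0x2b x2=0x3b x3=0x2b x4=0x08  N=0 Z=0
-- IRQ taken; context saved, return-PC = 7 --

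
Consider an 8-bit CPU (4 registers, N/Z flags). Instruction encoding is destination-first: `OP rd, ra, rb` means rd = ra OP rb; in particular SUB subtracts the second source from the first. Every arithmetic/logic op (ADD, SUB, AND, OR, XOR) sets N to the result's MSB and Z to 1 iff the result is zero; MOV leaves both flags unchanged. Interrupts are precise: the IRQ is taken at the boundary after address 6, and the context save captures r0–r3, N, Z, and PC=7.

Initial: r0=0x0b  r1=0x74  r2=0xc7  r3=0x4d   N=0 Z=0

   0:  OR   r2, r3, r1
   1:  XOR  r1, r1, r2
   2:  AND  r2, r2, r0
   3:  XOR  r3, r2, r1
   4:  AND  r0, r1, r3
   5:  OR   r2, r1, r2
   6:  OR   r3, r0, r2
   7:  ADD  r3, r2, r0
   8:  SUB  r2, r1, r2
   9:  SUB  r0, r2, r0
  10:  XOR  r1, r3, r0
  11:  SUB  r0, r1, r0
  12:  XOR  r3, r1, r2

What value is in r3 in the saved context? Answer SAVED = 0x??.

SAVED = 0x09

after  0: r0=0x0b r1=0x74 r2=0x7d r3=0x4d  N=0 Z=0
after  1: r0=0x0b r1=0x09 r2=0x7d r3=0x4d  N=0 Z=0
after  2: r0=0x0b r1=0x09 r2=0x09 r3=0x4d  N=0 Z=0
after  3: r0=0x0b r1=0x09 r2=0x09 r3=0x00  N=0 Z=1
after  4: r0=0x00 r1=0x09 r2=0x09 r3=0x00  N=0 Z=1
after  5: r0=0x00 r1=0x09 r2=0x09 r3=0x00  N=0 Z=0
after  6: r0=0x00 r1=0x09 r2=0x09 r3=0x09  N=0 Z=0
-- IRQ taken; context saved, return-PC = 7 --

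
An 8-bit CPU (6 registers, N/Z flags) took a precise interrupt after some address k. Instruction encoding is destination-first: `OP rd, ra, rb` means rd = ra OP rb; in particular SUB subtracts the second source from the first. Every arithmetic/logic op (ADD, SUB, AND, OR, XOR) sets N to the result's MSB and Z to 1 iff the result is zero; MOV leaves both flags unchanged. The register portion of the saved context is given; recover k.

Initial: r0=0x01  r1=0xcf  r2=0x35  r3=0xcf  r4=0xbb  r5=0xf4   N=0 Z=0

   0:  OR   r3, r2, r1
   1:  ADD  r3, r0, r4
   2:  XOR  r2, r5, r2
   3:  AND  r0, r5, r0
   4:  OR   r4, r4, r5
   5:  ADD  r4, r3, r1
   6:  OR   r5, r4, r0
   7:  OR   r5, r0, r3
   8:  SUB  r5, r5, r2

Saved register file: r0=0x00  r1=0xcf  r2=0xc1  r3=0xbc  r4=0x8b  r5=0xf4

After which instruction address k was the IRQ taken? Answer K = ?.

after  0: r0=0x01 r1=0xcf r2=0x35 r3=0xff r4=0xbb r5=0xf4  N=1 Z=0
after  1: r0=0x01 r1=0xcf r2=0x35 r3=0xbc r4=0xbb r5=0xf4  N=1 Z=0
after  2: r0=0x01 r1=0xcf r2=0xc1 r3=0xbc r4=0xbb r5=0xf4  N=1 Z=0
after  3: r0=0x00 r1=0xcf r2=0xc1 r3=0xbc r4=0xbb r5=0xf4  N=0 Z=1
after  4: r0=0x00 r1=0xcf r2=0xc1 r3=0xbc r4=0xff r5=0xf4  N=1 Z=0
after  5: r0=0x00 r1=0xcf r2=0xc1 r3=0xbc r4=0x8b r5=0xf4  N=1 Z=0
-- IRQ taken; context saved, return-PC = 6 --

K = 5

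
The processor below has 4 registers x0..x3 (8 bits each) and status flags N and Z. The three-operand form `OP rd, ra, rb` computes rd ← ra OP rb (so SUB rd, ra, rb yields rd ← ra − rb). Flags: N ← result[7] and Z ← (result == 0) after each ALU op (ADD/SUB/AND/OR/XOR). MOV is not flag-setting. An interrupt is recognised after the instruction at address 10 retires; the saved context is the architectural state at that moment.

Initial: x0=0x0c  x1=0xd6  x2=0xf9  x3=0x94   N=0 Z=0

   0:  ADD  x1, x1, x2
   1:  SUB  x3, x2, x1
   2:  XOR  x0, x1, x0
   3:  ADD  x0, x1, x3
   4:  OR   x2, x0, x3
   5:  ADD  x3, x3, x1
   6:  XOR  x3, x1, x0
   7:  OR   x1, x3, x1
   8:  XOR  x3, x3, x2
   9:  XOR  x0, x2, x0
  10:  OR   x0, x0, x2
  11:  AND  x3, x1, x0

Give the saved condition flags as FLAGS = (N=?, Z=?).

after  0: x0=0x0c x1=0xcf x2=0xf9 x3=0x94  N=1 Z=0
after  1: x0=0x0c x1=0xcf x2=0xf9 x3=0x2a  N=0 Z=0
after  2: x0=0xc3 x1=0xcf x2=0xf9 x3=0x2a  N=1 Z=0
after  3: x0=0xf9 x1=0xcf x2=0xf9 x3=0x2a  N=1 Z=0
after  4: x0=0xf9 x1=0xcf x2=0xfb x3=0x2a  N=1 Z=0
after  5: x0=0xf9 x1=0xcf x2=0xfb x3=0xf9  N=1 Z=0
after  6: x0=0xf9 x1=0xcf x2=0xfb x3=0x36  N=0 Z=0
after  7: x0=0xf9 x1=0xff x2=0xfb x3=0x36  N=1 Z=0
after  8: x0=0xf9 x1=0xff x2=0xfb x3=0xcd  N=1 Z=0
after  9: x0=0x02 x1=0xff x2=0xfb x3=0xcd  N=0 Z=0
after 10: x0=0xfb x1=0xff x2=0xfb x3=0xcd  N=1 Z=0
-- IRQ taken; context saved, return-PC = 11 --

FLAGS = (N=1, Z=0)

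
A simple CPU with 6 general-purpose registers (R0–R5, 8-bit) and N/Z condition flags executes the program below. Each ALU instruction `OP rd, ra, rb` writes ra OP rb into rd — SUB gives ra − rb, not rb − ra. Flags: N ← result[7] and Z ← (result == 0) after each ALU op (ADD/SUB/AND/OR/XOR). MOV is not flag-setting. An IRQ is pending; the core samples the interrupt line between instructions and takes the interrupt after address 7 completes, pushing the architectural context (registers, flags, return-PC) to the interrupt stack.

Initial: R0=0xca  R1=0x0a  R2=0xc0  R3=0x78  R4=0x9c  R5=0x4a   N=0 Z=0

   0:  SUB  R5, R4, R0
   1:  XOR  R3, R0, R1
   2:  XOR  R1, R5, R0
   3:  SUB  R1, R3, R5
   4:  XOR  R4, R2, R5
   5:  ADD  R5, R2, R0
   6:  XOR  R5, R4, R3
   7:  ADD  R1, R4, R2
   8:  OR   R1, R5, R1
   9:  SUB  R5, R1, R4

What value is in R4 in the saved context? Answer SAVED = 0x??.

SAVED = 0x12

after  0: R0=0xca R1=0x0a R2=0xc0 R3=0x78 R4=0x9c R5=0xd2  N=1 Z=0
after  1: R0=0xca R1=0x0a R2=0xc0 R3=0xc0 R4=0x9c R5=0xd2  N=1 Z=0
after  2: R0=0xca R1=0x18 R2=0xc0 R3=0xc0 R4=0x9c R5=0xd2  N=0 Z=0
after  3: R0=0xca R1=0xee R2=0xc0 R3=0xc0 R4=0x9c R5=0xd2  N=1 Z=0
after  4: R0=0xca R1=0xee R2=0xc0 R3=0xc0 R4=0x12 R5=0xd2  N=0 Z=0
after  5: R0=0xca R1=0xee R2=0xc0 R3=0xc0 R4=0x12 R5=0x8a  N=1 Z=0
after  6: R0=0xca R1=0xee R2=0xc0 R3=0xc0 R4=0x12 R5=0xd2  N=1 Z=0
after  7: R0=0xca R1=0xd2 R2=0xc0 R3=0xc0 R4=0x12 R5=0xd2  N=1 Z=0
-- IRQ taken; context saved, return-PC = 8 --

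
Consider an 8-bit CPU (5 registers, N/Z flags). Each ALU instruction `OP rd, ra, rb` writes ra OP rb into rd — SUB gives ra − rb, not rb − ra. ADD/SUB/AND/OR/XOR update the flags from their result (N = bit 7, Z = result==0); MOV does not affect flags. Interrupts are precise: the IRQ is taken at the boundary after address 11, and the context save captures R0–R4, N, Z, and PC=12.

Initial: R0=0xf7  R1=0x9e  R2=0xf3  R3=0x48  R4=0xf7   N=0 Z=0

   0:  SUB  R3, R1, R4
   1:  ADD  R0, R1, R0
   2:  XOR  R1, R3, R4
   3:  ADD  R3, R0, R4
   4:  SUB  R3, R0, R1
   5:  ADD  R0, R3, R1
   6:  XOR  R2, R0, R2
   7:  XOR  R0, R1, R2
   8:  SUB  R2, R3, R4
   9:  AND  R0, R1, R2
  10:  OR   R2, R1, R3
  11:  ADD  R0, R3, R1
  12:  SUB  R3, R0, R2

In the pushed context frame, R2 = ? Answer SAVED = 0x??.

after  0: R0=0xf7 R1=0x9e R2=0xf3 R3=0xa7 R4=0xf7  N=1 Z=0
after  1: R0=0x95 R1=0x9e R2=0xf3 R3=0xa7 R4=0xf7  N=1 Z=0
after  2: R0=0x95 R1=0x50 R2=0xf3 R3=0xa7 R4=0xf7  N=0 Z=0
after  3: R0=0x95 R1=0x50 R2=0xf3 R3=0x8c R4=0xf7  N=1 Z=0
after  4: R0=0x95 R1=0x50 R2=0xf3 R3=0x45 R4=0xf7  N=0 Z=0
after  5: R0=0x95 R1=0x50 R2=0xf3 R3=0x45 R4=0xf7  N=1 Z=0
after  6: R0=0x95 R1=0x50 R2=0x66 R3=0x45 R4=0xf7  N=0 Z=0
after  7: R0=0x36 R1=0x50 R2=0x66 R3=0x45 R4=0xf7  N=0 Z=0
after  8: R0=0x36 R1=0x50 R2=0x4e R3=0x45 R4=0xf7  N=0 Z=0
after  9: R0=0x40 R1=0x50 R2=0x4e R3=0x45 R4=0xf7  N=0 Z=0
after 10: R0=0x40 R1=0x50 R2=0x55 R3=0x45 R4=0xf7  N=0 Z=0
after 11: R0=0x95 R1=0x50 R2=0x55 R3=0x45 R4=0xf7  N=1 Z=0
-- IRQ taken; context saved, return-PC = 12 --

SAVED = 0x55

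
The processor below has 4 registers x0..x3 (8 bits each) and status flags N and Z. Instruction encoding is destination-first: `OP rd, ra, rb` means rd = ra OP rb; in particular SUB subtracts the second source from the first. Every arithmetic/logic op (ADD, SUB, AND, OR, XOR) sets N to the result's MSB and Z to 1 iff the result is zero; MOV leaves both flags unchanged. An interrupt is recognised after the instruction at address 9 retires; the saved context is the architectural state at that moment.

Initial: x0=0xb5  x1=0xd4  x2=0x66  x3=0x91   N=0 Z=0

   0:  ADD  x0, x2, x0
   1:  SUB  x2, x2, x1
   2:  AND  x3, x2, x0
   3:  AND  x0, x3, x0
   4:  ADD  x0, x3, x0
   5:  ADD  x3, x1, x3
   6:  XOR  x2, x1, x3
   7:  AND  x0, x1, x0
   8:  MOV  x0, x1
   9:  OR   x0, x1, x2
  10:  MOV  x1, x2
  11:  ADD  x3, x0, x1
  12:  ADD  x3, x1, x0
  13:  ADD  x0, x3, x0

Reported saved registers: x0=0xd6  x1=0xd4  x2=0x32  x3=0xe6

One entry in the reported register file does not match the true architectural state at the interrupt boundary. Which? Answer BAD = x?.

after  0: x0=0x1b x1=0xd4 x2=0x66 x3=0x91  N=0 Z=0
after  1: x0=0x1b x1=0xd4 x2=0x92 x3=0x91  N=1 Z=0
after  2: x0=0x1b x1=0xd4 x2=0x92 x3=0x12  N=0 Z=0
after  3: x0=0x12 x1=0xd4 x2=0x92 x3=0x12  N=0 Z=0
after  4: x0=0x24 x1=0xd4 x2=0x92 x3=0x12  N=0 Z=0
after  5: x0=0x24 x1=0xd4 x2=0x92 x3=0xe6  N=1 Z=0
after  6: x0=0x24 x1=0xd4 x2=0x32 x3=0xe6  N=0 Z=0
after  7: x0=0x04 x1=0xd4 x2=0x32 x3=0xe6  N=0 Z=0
after  8: x0=0xd4 x1=0xd4 x2=0x32 x3=0xe6  N=0 Z=0
after  9: x0=0xf6 x1=0xd4 x2=0x32 x3=0xe6  N=1 Z=0
-- IRQ taken; context saved, return-PC = 10 --
mismatch: x0: reported 0xd6 vs actual 0xf6

BAD = x0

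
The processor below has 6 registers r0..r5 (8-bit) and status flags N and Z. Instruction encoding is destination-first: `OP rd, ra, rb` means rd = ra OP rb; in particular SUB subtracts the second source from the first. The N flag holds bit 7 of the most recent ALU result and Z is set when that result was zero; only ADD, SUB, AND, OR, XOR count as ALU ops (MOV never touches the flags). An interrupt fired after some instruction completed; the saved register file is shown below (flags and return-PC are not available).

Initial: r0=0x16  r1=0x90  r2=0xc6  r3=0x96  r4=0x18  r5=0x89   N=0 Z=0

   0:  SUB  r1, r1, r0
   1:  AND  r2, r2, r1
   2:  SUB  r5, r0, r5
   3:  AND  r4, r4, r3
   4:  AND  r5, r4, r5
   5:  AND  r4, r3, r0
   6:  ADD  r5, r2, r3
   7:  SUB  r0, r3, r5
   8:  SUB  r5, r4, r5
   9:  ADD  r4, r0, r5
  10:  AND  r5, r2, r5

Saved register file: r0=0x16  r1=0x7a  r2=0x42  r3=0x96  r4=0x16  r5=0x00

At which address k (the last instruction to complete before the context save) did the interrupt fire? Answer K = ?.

K = 5

after  0: r0=0x16 r1=0x7a r2=0xc6 r3=0x96 r4=0x18 r5=0x89  N=0 Z=0
after  1: r0=0x16 r1=0x7a r2=0x42 r3=0x96 r4=0x18 r5=0x89  N=0 Z=0
after  2: r0=0x16 r1=0x7a r2=0x42 r3=0x96 r4=0x18 r5=0x8d  N=1 Z=0
after  3: r0=0x16 r1=0x7a r2=0x42 r3=0x96 r4=0x10 r5=0x8d  N=0 Z=0
after  4: r0=0x16 r1=0x7a r2=0x42 r3=0x96 r4=0x10 r5=0x00  N=0 Z=1
after  5: r0=0x16 r1=0x7a r2=0x42 r3=0x96 r4=0x16 r5=0x00  N=0 Z=0
-- IRQ taken; context saved, return-PC = 6 --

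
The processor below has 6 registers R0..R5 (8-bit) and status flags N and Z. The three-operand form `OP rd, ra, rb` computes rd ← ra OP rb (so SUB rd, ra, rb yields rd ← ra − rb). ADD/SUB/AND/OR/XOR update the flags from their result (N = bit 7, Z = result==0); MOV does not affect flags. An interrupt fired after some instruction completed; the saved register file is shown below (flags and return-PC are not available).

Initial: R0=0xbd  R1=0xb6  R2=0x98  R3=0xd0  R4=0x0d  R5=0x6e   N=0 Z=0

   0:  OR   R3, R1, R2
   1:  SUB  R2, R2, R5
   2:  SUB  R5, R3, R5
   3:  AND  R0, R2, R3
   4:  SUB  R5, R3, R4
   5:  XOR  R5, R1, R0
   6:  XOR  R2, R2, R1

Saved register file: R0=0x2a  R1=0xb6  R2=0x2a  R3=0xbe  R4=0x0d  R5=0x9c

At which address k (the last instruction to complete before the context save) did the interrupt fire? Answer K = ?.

K = 5

after  0: R0=0xbd R1=0xb6 R2=0x98 R3=0xbe R4=0x0d R5=0x6e  N=1 Z=0
after  1: R0=0xbd R1=0xb6 R2=0x2a R3=0xbe R4=0x0d R5=0x6e  N=0 Z=0
after  2: R0=0xbd R1=0xb6 R2=0x2a R3=0xbe R4=0x0d R5=0x50  N=0 Z=0
after  3: R0=0x2a R1=0xb6 R2=0x2a R3=0xbe R4=0x0d R5=0x50  N=0 Z=0
after  4: R0=0x2a R1=0xb6 R2=0x2a R3=0xbe R4=0x0d R5=0xb1  N=1 Z=0
after  5: R0=0x2a R1=0xb6 R2=0x2a R3=0xbe R4=0x0d R5=0x9c  N=1 Z=0
-- IRQ taken; context saved, return-PC = 6 --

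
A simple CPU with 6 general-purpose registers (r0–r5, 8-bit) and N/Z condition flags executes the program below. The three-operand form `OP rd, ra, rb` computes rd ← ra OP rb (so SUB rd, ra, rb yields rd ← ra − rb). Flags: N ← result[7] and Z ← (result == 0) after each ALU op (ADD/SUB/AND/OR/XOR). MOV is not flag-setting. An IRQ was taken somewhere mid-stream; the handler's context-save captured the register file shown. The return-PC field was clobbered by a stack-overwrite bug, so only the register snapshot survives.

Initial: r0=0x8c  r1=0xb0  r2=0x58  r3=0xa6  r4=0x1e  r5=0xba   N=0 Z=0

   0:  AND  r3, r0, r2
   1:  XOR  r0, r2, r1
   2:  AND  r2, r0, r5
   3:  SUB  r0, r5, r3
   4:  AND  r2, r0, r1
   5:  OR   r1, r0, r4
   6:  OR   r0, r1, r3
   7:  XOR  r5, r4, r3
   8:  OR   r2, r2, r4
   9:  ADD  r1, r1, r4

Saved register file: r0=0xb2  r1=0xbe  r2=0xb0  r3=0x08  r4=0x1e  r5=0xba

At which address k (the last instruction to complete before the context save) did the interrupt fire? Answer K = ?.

K = 5

after  0: r0=0x8c r1=0xb0 r2=0x58 r3=0x08 r4=0x1e r5=0xba  N=0 Z=0
after  1: r0=0xe8 r1=0xb0 r2=0x58 r3=0x08 r4=0x1e r5=0xba  N=1 Z=0
after  2: r0=0xe8 r1=0xb0 r2=0xa8 r3=0x08 r4=0x1e r5=0xba  N=1 Z=0
after  3: r0=0xb2 r1=0xb0 r2=0xa8 r3=0x08 r4=0x1e r5=0xba  N=1 Z=0
after  4: r0=0xb2 r1=0xb0 r2=0xb0 r3=0x08 r4=0x1e r5=0xba  N=1 Z=0
after  5: r0=0xb2 r1=0xbe r2=0xb0 r3=0x08 r4=0x1e r5=0xba  N=1 Z=0
-- IRQ taken; context saved, return-PC = 6 --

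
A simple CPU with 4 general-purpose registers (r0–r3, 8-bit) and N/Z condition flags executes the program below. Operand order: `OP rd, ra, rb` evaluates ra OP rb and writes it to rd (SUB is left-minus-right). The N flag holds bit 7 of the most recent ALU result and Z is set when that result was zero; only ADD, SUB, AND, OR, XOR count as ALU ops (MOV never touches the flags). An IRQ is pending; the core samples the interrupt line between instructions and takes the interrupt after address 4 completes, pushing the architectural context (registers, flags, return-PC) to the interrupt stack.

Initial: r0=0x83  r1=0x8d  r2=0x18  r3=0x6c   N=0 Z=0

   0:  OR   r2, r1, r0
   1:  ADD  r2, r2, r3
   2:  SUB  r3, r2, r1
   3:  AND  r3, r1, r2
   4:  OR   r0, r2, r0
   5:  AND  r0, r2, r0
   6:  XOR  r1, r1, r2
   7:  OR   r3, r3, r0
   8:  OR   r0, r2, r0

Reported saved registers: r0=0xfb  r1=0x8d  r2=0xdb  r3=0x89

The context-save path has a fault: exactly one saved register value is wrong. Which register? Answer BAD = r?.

BAD = r2

after  0: r0=0x83 r1=0x8d r2=0x8f r3=0x6c  N=1 Z=0
after  1: r0=0x83 r1=0x8d r2=0xfb r3=0x6c  N=1 Z=0
after  2: r0=0x83 r1=0x8d r2=0xfb r3=0x6e  N=0 Z=0
after  3: r0=0x83 r1=0x8d r2=0xfb r3=0x89  N=1 Z=0
after  4: r0=0xfb r1=0x8d r2=0xfb r3=0x89  N=1 Z=0
-- IRQ taken; context saved, return-PC = 5 --
mismatch: r2: reported 0xdb vs actual 0xfb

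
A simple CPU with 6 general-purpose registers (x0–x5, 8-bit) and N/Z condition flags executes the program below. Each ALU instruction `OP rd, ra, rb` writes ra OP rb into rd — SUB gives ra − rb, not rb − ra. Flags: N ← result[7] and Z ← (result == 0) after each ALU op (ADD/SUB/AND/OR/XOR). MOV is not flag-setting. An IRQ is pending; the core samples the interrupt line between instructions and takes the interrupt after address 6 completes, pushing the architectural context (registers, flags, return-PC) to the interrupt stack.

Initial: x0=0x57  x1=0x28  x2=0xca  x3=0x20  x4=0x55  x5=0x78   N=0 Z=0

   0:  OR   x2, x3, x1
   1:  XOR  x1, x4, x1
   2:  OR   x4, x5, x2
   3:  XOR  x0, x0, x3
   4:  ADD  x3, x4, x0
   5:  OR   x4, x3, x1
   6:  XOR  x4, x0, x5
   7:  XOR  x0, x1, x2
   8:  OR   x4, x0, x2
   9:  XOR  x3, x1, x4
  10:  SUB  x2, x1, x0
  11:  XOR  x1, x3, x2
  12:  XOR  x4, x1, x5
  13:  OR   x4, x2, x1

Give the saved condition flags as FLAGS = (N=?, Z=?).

FLAGS = (N=0, Z=0)

after  0: x0=0x57 x1=0x28 x2=0x28 x3=0x20 x4=0x55 x5=0x78  N=0 Z=0
after  1: x0=0x57 x1=0x7d x2=0x28 x3=0x20 x4=0x55 x5=0x78  N=0 Z=0
after  2: x0=0x57 x1=0x7d x2=0x28 x3=0x20 x4=0x78 x5=0x78  N=0 Z=0
after  3: x0=0x77 x1=0x7d x2=0x28 x3=0x20 x4=0x78 x5=0x78  N=0 Z=0
after  4: x0=0x77 x1=0x7d x2=0x28 x3=0xef x4=0x78 x5=0x78  N=1 Z=0
after  5: x0=0x77 x1=0x7d x2=0x28 x3=0xef x4=0xff x5=0x78  N=1 Z=0
after  6: x0=0x77 x1=0x7d x2=0x28 x3=0xef x4=0x0f x5=0x78  N=0 Z=0
-- IRQ taken; context saved, return-PC = 7 --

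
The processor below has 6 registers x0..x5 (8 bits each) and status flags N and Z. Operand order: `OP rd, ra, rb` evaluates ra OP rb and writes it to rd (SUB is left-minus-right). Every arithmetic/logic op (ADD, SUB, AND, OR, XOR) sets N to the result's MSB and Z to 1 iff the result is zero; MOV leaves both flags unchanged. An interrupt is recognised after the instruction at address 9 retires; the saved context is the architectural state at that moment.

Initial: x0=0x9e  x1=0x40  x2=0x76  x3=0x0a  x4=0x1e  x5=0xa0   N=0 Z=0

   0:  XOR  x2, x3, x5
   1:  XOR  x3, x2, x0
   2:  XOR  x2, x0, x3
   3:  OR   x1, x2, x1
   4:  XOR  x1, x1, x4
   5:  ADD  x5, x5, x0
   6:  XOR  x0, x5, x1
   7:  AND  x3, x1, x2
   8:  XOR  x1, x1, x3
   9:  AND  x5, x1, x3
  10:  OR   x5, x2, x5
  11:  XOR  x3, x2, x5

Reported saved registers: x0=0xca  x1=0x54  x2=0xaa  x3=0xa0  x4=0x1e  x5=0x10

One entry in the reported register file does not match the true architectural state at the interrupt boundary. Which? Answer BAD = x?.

after  0: x0=0x9e x1=0x40 x2=0xaa x3=0x0a x4=0x1e x5=0xa0  N=1 Z=0
after  1: x0=0x9e x1=0x40 x2=0xaa x3=0x34 x4=0x1e x5=0xa0  N=0 Z=0
after  2: x0=0x9e x1=0x40 x2=0xaa x3=0x34 x4=0x1e x5=0xa0  N=1 Z=0
after  3: x0=0x9e x1=0xea x2=0xaa x3=0x34 x4=0x1e x5=0xa0  N=1 Z=0
after  4: x0=0x9e x1=0xf4 x2=0xaa x3=0x34 x4=0x1e x5=0xa0  N=1 Z=0
after  5: x0=0x9e x1=0xf4 x2=0xaa x3=0x34 x4=0x1e x5=0x3e  N=0 Z=0
after  6: x0=0xca x1=0xf4 x2=0xaa x3=0x34 x4=0x1e x5=0x3e  N=1 Z=0
after  7: x0=0xca x1=0xf4 x2=0xaa x3=0xa0 x4=0x1e x5=0x3e  N=1 Z=0
after  8: x0=0xca x1=0x54 x2=0xaa x3=0xa0 x4=0x1e x5=0x3e  N=0 Z=0
after  9: x0=0xca x1=0x54 x2=0xaa x3=0xa0 x4=0x1e x5=0x00  N=0 Z=1
-- IRQ taken; context saved, return-PC = 10 --
mismatch: x5: reported 0x10 vs actual 0x00

BAD = x5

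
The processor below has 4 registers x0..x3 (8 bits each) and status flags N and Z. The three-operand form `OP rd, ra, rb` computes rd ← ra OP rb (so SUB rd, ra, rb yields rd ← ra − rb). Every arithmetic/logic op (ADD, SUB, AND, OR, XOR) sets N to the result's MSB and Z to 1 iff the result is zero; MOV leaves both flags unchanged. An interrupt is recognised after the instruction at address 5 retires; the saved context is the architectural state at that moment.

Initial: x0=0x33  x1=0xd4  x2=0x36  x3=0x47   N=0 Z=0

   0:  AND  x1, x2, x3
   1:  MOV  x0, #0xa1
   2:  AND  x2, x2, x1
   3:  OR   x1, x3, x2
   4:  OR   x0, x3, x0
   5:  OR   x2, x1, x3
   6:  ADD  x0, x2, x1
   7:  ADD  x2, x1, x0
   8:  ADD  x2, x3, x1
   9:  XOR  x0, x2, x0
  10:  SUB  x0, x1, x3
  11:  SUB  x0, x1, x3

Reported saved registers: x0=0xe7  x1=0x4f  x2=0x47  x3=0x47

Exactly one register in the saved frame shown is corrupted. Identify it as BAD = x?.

BAD = x1

after  0: x0=0x33 x1=0x06 x2=0x36 x3=0x47  N=0 Z=0
after  1: x0=0xa1 x1=0x06 x2=0x36 x3=0x47  N=0 Z=0
after  2: x0=0xa1 x1=0x06 x2=0x06 x3=0x47  N=0 Z=0
after  3: x0=0xa1 x1=0x47 x2=0x06 x3=0x47  N=0 Z=0
after  4: x0=0xe7 x1=0x47 x2=0x06 x3=0x47  N=1 Z=0
after  5: x0=0xe7 x1=0x47 x2=0x47 x3=0x47  N=0 Z=0
-- IRQ taken; context saved, return-PC = 6 --
mismatch: x1: reported 0x4f vs actual 0x47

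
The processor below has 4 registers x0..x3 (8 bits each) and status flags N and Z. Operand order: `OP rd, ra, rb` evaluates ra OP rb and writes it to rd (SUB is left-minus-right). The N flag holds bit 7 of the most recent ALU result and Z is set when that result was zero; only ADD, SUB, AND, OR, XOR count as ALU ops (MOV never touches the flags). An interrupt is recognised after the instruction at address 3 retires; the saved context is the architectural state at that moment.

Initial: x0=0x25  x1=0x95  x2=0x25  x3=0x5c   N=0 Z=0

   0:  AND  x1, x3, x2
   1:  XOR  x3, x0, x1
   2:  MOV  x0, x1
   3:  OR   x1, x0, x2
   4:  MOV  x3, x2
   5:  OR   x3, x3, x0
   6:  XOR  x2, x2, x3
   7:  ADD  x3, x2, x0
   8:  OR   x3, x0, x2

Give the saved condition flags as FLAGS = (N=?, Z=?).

after  0: x0=0x25 x1=0x04 x2=0x25 x3=0x5c  N=0 Z=0
after  1: x0=0x25 x1=0x04 x2=0x25 x3=0x21  N=0 Z=0
after  2: x0=0x04 x1=0x04 x2=0x25 x3=0x21  N=0 Z=0
after  3: x0=0x04 x1=0x25 x2=0x25 x3=0x21  N=0 Z=0
-- IRQ taken; context saved, return-PC = 4 --

FLAGS = (N=0, Z=0)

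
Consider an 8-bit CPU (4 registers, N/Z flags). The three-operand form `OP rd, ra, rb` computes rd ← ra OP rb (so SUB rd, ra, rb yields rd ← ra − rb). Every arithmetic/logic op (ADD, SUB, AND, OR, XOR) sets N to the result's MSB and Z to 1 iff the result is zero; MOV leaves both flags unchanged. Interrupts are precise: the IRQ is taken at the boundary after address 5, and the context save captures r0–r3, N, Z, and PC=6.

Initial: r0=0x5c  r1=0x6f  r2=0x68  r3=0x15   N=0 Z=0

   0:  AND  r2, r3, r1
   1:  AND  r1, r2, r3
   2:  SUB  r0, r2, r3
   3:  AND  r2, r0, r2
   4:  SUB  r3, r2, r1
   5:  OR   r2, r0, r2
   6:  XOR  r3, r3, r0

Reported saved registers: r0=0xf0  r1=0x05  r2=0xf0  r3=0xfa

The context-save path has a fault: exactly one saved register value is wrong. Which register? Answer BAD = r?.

after  0: r0=0x5c r1=0x6f r2=0x05 r3=0x15  N=0 Z=0
after  1: r0=0x5c r1=0x05 r2=0x05 r3=0x15  N=0 Z=0
after  2: r0=0xf0 r1=0x05 r2=0x05 r3=0x15  N=1 Z=0
after  3: r0=0xf0 r1=0x05 r2=0x00 r3=0x15  N=0 Z=1
after  4: r0=0xf0 r1=0x05 r2=0x00 r3=0xfb  N=1 Z=0
after  5: r0=0xf0 r1=0x05 r2=0xf0 r3=0xfb  N=1 Z=0
-- IRQ taken; context saved, return-PC = 6 --
mismatch: r3: reported 0xfa vs actual 0xfb

BAD = r3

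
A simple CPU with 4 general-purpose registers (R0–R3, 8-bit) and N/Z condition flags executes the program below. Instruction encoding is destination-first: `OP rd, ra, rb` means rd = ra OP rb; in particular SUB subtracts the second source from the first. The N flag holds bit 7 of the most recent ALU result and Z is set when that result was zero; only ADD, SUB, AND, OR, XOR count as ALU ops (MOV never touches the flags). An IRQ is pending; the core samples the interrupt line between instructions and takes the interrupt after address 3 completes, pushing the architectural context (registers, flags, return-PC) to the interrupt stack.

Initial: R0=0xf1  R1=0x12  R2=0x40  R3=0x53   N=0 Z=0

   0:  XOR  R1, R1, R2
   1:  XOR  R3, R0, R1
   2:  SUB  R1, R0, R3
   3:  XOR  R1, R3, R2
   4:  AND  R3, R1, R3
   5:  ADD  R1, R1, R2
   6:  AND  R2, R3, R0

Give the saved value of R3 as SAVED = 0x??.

SAVED = 0xa3

after  0: R0=0xf1 R1=0x52 R2=0x40 R3=0x53  N=0 Z=0
after  1: R0=0xf1 R1=0x52 R2=0x40 R3=0xa3  N=1 Z=0
after  2: R0=0xf1 R1=0x4e R2=0x40 R3=0xa3  N=0 Z=0
after  3: R0=0xf1 R1=0xe3 R2=0x40 R3=0xa3  N=1 Z=0
-- IRQ taken; context saved, return-PC = 4 --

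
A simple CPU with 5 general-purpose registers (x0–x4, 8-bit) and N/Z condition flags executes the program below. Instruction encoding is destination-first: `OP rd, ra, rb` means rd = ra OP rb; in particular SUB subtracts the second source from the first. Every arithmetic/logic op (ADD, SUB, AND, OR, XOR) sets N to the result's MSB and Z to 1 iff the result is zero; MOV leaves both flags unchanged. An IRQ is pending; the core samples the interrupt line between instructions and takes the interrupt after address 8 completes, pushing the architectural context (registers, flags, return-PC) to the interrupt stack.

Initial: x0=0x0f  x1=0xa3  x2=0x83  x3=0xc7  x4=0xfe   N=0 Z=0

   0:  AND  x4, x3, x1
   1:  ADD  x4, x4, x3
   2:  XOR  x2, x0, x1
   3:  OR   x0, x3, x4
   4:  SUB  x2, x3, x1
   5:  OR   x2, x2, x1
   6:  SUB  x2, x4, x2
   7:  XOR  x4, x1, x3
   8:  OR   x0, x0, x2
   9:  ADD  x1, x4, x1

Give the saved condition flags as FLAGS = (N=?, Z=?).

FLAGS = (N=1, Z=0)

after  0: x0=0x0f x1=0xa3 x2=0x83 x3=0xc7 x4=0x83  N=1 Z=0
after  1: x0=0x0f x1=0xa3 x2=0x83 x3=0xc7 x4=0x4a  N=0 Z=0
after  2: x0=0x0f x1=0xa3 x2=0xac x3=0xc7 x4=0x4a  N=1 Z=0
after  3: x0=0xcf x1=0xa3 x2=0xac x3=0xc7 x4=0x4a  N=1 Z=0
after  4: x0=0xcf x1=0xa3 x2=0x24 x3=0xc7 x4=0x4a  N=0 Z=0
after  5: x0=0xcf x1=0xa3 x2=0xa7 x3=0xc7 x4=0x4a  N=1 Z=0
after  6: x0=0xcf x1=0xa3 x2=0xa3 x3=0xc7 x4=0x4a  N=1 Z=0
after  7: x0=0xcf x1=0xa3 x2=0xa3 x3=0xc7 x4=0x64  N=0 Z=0
after  8: x0=0xef x1=0xa3 x2=0xa3 x3=0xc7 x4=0x64  N=1 Z=0
-- IRQ taken; context saved, return-PC = 9 --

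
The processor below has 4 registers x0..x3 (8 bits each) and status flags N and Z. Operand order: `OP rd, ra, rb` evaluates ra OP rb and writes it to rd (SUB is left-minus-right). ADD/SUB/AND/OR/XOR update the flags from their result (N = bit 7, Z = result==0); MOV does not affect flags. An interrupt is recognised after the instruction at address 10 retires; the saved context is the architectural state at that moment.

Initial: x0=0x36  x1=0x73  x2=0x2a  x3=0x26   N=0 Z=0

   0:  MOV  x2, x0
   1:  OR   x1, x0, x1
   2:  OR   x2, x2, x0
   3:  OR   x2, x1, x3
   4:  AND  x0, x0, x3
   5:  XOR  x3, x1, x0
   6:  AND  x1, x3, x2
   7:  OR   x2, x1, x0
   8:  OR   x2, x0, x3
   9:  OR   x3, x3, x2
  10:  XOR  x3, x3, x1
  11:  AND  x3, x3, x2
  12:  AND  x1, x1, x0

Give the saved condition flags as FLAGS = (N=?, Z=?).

after  0: x0=0x36 x1=0x73 x2=0x36 x3=0x26  N=0 Z=0
after  1: x0=0x36 x1=0x77 x2=0x36 x3=0x26  N=0 Z=0
after  2: x0=0x36 x1=0x77 x2=0x36 x3=0x26  N=0 Z=0
after  3: x0=0x36 x1=0x77 x2=0x77 x3=0x26  N=0 Z=0
after  4: x0=0x26 x1=0x77 x2=0x77 x3=0x26  N=0 Z=0
after  5: x0=0x26 x1=0x77 x2=0x77 x3=0x51  N=0 Z=0
after  6: x0=0x26 x1=0x51 x2=0x77 x3=0x51  N=0 Z=0
after  7: x0=0x26 x1=0x51 x2=0x77 x3=0x51  N=0 Z=0
after  8: x0=0x26 x1=0x51 x2=0x77 x3=0x51  N=0 Z=0
after  9: x0=0x26 x1=0x51 x2=0x77 x3=0x77  N=0 Z=0
after 10: x0=0x26 x1=0x51 x2=0x77 x3=0x26  N=0 Z=0
-- IRQ taken; context saved, return-PC = 11 --

FLAGS = (N=0, Z=0)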